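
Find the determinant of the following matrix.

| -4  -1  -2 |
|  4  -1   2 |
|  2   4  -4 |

Expand along row 1:
  + (-4) · |-1 2; 4 -4| = (-4)·(4 − 8) = 16
  − (-1) · |4 2; 2 -4| = −(-1)·(-16 − 4) = -20
  + (-2) · |4 -1; 2 4| = (-2)·(16 − (-2)) = -36
Sum: (16) + (-20) + (-36) = -40

-40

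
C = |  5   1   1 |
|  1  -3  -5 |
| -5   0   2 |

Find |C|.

The determinant is -22.

Expand along column 2:
  − 1 · |1 -5; -5 2| = −1·(2 − 25) = 23
  + (-3) · |5 1; -5 2| = (-3)·(10 − (-5)) = -45
Sum: (23) + (-45) = -22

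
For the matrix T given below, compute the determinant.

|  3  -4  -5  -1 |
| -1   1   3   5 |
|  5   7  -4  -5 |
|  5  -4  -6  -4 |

Expand along row 1:
  + (3) · M_11   where M_11 = det([1 3 5; 7 -4 -5; -4 -6 -4]) = -160
  − (-4) · M_12   where M_12 = det([-1 3 5; 5 -4 -5; 5 -6 -4]) = -51
  + (-5) · M_13   where M_13 = det([-1 1 5; 5 7 -5; 5 -4 -4]) = -232
  − (-1) · M_14   where M_14 = det([-1 1 3; 5 7 -4; 5 -4 -6]) = -97
det = (+1)·(3)·(-160) + (-1)·(-4)·(-51) + (+1)·(-5)·(-232) + (-1)·(-1)·(-97) = 379

379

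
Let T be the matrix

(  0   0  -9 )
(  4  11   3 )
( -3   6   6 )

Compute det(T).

Expand along row 1:
  + (-9) · |4 11; -3 6| = (-9)·(24 − (-33)) = -513

|T| = -513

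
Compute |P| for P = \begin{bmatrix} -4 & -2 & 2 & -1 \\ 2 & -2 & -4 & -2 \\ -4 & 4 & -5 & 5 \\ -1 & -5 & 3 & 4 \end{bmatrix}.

Expand along row 1:
  + (-4) · M_11   where M_11 = det([-2 -4 -2; 4 -5 5; -5 3 4]) = 260
  − (-2) · M_12   where M_12 = det([2 -4 -2; -4 -5 5; -1 3 4]) = -80
  + (2) · M_13   where M_13 = det([2 -2 -2; -4 4 5; -1 -5 4]) = 12
  − (-1) · M_14   where M_14 = det([2 -2 -4; -4 4 -5; -1 -5 3]) = -156
det = (+1)·(-4)·(260) + (-1)·(-2)·(-80) + (+1)·(2)·(12) + (-1)·(-1)·(-156) = -1332

|P| = -1332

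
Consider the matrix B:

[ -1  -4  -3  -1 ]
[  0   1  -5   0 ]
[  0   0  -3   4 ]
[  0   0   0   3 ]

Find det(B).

B is upper triangular, so det(B) is the product of the diagonal entries:
det = (-1) · (1) · (-3) · (3) = 9

9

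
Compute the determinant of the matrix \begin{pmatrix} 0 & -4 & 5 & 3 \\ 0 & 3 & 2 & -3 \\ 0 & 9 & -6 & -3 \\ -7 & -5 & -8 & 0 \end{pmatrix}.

The determinant is -714.

Expand along column 1 (it has 3 zeros):
  − (-7) · M_41   where M_41 = det([-4 5 3; 3 2 -3; 9 -6 -3]) = -102
det = (-1)·(-7)·(-102) = -714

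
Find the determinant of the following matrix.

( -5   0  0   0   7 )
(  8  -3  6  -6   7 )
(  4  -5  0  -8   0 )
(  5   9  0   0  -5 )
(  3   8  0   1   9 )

The determinant is 26484.

Expand along column 3 (it has 4 zeros):
  − (6) · M_23   where M_23 = det([-5 0 0 7; 4 -5 -8 0; 5 9 0 -5; 3 8 1 9]) = -4414
det = (-1)·(6)·(-4414) = 26484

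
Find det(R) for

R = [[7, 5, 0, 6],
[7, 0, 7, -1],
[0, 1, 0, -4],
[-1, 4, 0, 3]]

-1113

Expand along column 3 (it has 3 zeros):
  − (7) · M_23   where M_23 = det([7 5 6; 0 1 -4; -1 4 3]) = 159
det = (-1)·(7)·(159) = -1113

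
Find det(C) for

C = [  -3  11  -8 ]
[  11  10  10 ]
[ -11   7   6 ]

|C| = -3402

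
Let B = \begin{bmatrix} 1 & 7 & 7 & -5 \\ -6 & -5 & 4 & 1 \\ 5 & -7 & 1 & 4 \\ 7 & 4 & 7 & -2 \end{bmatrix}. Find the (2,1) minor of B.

The minor is 69.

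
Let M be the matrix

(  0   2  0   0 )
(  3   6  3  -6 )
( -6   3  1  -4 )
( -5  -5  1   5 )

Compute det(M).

Expand along row 1 (it has 3 zeros):
  − (2) · M_12   where M_12 = det([3 3 -6; -6 1 -4; -5 1 5]) = 183
det = (-1)·(2)·(183) = -366

|M| = -366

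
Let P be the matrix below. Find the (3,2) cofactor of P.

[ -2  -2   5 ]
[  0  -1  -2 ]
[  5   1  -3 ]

The cofactor is -4.

Delete row 3 and column 2; the remaining 2×2 submatrix is [-2 5; 0 -2].
Its determinant is (-2)·(-2) − 5·0 = 4.
The cofactor carries sign (−1)^(3+2) = −1, so C_{3,2} = −(4) = -4.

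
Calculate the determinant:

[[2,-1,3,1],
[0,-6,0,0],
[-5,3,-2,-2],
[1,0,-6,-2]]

The determinant is 120.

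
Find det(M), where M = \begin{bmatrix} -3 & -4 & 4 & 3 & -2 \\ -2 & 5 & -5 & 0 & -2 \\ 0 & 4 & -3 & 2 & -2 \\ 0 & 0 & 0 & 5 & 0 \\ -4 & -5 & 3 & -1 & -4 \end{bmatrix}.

The determinant is 530.

Expand along row 4 (it has 4 zeros):
  + (5) · M_44   where M_44 = det([-3 -4 4 -2; -2 5 -5 -2; 0 4 -3 -2; -4 -5 3 -4]) = 106
det = (+1)·(5)·(106) = 530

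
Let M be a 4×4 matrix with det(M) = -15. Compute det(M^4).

50625

det(M^4) = (det M)^4 = (-15)^4 = 50625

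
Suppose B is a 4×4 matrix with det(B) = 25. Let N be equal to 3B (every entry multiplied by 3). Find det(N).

The determinant is 2025.

For a 4×4 matrix, det(3B) = 3^4·det(B) = 81·det(B).
det(N) = (81)·(25) = 2025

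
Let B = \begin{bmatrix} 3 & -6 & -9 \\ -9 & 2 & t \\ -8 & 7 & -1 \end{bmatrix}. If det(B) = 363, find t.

-4

Expanding along the column containing t, det(B) is linear in t: det(B) = (27)·t + (471).
Set (27)·t + (471) = 363  ⇒  (27)·t = -108  ⇒  t = -4.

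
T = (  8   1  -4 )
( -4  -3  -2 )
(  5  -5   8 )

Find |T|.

Expand along column 1:
  + 8 · |-3 -2; -5 8| = 8·(-24 − 10) = -272
  − (-4) · |1 -4; -5 8| = −(-4)·(8 − 20) = -48
  + 5 · |1 -4; -3 -2| = 5·(-2 − 12) = -70
Sum: (-272) + (-48) + (-70) = -390

|T| = -390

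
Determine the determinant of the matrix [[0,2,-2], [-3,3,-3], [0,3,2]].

30

Expand along column 1:
  − (-3) · |2 -2; 3 2| = −(-3)·(4 − (-6)) = 30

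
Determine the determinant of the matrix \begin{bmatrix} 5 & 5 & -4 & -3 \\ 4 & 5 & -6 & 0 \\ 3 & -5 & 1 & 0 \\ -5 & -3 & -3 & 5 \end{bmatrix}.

Expand along column 4 (it has 2 zeros):
  − (-3) · M_14   where M_14 = det([4 5 -6; 3 -5 1; -5 -3 -3]) = 296
  + (5) · M_44   where M_44 = det([5 5 -4; 4 5 -6; 3 -5 1]) = -95
det = (-1)·(-3)·(296) + (+1)·(5)·(-95) = 413

413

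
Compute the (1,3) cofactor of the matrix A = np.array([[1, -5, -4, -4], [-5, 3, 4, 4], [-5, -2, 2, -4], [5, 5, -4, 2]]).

Delete row 1 and column 3; the remaining 3×3 submatrix is [-5 3 4; -5 -2 -4; 5 5 2].
Its determinant is -170.
The cofactor carries sign (−1)^(1+3) = +1, so C_{1,3} = +(-170) = -170.

-170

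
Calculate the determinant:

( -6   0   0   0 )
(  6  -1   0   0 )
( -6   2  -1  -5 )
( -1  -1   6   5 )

The matrix is block lower-triangular with a 2×2 block and a 2×2 block on the diagonal, so its determinant equals the product of the determinants of the diagonal blocks.
det of the 2×2 block = 6
det of the 2×2 block = 25
det = (6)·(25) = 150

150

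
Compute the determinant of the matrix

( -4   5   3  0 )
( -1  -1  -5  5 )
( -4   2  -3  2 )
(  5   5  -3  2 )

-771

Expand along row 1 (it has 1 zero):
  + (-4) · M_11   where M_11 = det([-1 -5 5; 2 -3 2; 5 -3 2]) = 15
  − (5) · M_12   where M_12 = det([-1 -5 5; -4 -3 2; 5 -3 2]) = 45
  + (3) · M_13   where M_13 = det([-1 -1 5; -4 2 2; 5 5 2]) = -162
det = (+1)·(-4)·(15) + (-1)·(5)·(45) + (+1)·(3)·(-162) = -771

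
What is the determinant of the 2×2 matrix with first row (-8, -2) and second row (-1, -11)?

det = (-8)·(-11) − (-2)·(-1) = 88 − 2 = 86

The determinant is 86.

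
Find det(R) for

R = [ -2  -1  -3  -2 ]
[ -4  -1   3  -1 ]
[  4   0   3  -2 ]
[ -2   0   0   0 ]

30

Expand along row 4 (it has 3 zeros):
  − (-2) · M_41   where M_41 = det([-1 -3 -2; -1 3 -1; 0 3 -2]) = 15
det = (-1)·(-2)·(15) = 30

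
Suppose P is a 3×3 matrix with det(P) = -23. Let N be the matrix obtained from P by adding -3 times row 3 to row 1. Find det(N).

The determinant is -23.

Adding a multiple of one row to another leaves the determinant unchanged.
det(N) = (1)·(-23) = -23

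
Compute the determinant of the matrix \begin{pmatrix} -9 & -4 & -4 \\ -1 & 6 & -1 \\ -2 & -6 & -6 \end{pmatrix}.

Expand along column 1:
  + (-9) · |6 -1; -6 -6| = (-9)·(-36 − 6) = 378
  − (-1) · |-4 -4; -6 -6| = −(-1)·(24 − 24) = 0
  + (-2) · |-4 -4; 6 -1| = (-2)·(4 − (-24)) = -56
Sum: (378) + (0) + (-56) = 322

322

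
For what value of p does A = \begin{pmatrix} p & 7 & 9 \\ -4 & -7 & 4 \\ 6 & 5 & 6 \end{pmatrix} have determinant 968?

-7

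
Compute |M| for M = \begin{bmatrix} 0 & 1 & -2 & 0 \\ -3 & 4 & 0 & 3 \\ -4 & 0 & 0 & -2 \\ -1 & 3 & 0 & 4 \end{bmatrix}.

-36

Expand along column 3 (it has 3 zeros):
  + (-2) · M_13   where M_13 = det([-3 4 3; -4 0 -2; -1 3 4]) = 18
det = (+1)·(-2)·(18) = -36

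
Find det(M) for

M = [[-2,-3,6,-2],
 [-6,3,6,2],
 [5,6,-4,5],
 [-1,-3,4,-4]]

|M| = 444

Expand along row 1:
  + (-2) · M_11   where M_11 = det([3 6 2; 6 -4 5; -3 4 -4]) = 66
  − (-3) · M_12   where M_12 = det([-6 6 2; 5 -4 5; -1 4 -4]) = 146
  + (6) · M_13   where M_13 = det([-6 3 2; 5 6 5; -1 -3 -4]) = 81
  − (-2) · M_14   where M_14 = det([-6 3 6; 5 6 -4; -1 -3 4]) = -174
det = (+1)·(-2)·(66) + (-1)·(-3)·(146) + (+1)·(6)·(81) + (-1)·(-2)·(-174) = 444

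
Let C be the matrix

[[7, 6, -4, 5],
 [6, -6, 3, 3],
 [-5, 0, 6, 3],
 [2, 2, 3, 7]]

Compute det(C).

Expand along row 3 (it has 1 zero):
  + (-5) · M_31   where M_31 = det([6 -4 5; -6 3 3; 2 3 7]) = -240
  + (6) · M_33   where M_33 = det([7 6 5; 6 -6 3; 2 2 7]) = -432
  − (3) · M_34   where M_34 = det([7 6 -4; 6 -6 3; 2 2 3]) = -336
det = (+1)·(-5)·(-240) + (+1)·(6)·(-432) + (-1)·(3)·(-336) = -384

-384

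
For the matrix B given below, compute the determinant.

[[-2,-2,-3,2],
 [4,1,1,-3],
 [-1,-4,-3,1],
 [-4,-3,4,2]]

Expand along row 1:
  + (-2) · M_11   where M_11 = det([1 1 -3; -4 -3 1; -3 4 2]) = 70
  − (-2) · M_12   where M_12 = det([4 1 -3; -1 -3 1; -4 4 2]) = 6
  + (-3) · M_13   where M_13 = det([4 1 -3; -1 -4 1; -4 -3 2]) = 17
  − (2) · M_14   where M_14 = det([4 1 1; -1 -4 -3; -4 -3 4]) = -97
det = (+1)·(-2)·(70) + (-1)·(-2)·(6) + (+1)·(-3)·(17) + (-1)·(2)·(-97) = 15

15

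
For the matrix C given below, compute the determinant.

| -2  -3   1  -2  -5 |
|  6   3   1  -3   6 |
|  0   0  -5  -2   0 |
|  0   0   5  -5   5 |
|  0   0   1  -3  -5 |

-3120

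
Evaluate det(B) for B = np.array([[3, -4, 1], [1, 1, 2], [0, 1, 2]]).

Expand along column 1:
  + 3 · |1 2; 1 2| = 3·(2 − 2) = 0
  − 1 · |-4 1; 1 2| = −1·(-8 − 1) = 9
Sum: (0) + (9) = 9

det(B) = 9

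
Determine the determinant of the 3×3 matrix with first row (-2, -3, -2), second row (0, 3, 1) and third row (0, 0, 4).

The matrix is upper triangular, so the determinant is the product of the diagonal entries:
det = (-2) · (3) · (4) = -24

The determinant is -24.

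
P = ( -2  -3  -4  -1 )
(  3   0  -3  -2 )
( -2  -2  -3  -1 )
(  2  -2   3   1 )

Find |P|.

Expand along row 2 (it has 1 zero):
  − (3) · M_21   where M_21 = det([-3 -4 -1; -2 -3 -1; -2 3 1]) = -4
  − (-3) · M_23   where M_23 = det([-2 -3 -1; -2 -2 -1; 2 -2 1]) = 0
  + (-2) · M_24   where M_24 = det([-2 -3 -4; -2 -2 -3; 2 -2 3]) = -8
det = (-1)·(3)·(-4) + (-1)·(-3)·(0) + (+1)·(-2)·(-8) = 28

28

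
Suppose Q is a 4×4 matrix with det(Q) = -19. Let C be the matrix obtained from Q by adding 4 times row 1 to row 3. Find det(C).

|C| = -19

Adding a multiple of one row to another leaves the determinant unchanged.
det(C) = (1)·(-19) = -19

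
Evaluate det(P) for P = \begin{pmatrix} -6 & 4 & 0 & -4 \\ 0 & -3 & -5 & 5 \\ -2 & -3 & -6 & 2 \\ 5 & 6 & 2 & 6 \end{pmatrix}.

Expand along row 1 (it has 1 zero):
  + (-6) · M_11   where M_11 = det([-3 -5 5; -3 -6 2; 6 2 6]) = 120
  − (4) · M_12   where M_12 = det([0 -5 5; -2 -6 2; 5 2 6]) = 20
  − (-4) · M_14   where M_14 = det([0 -3 -5; -2 -3 -6; 5 6 2]) = 63
det = (+1)·(-6)·(120) + (-1)·(4)·(20) + (-1)·(-4)·(63) = -548

|P| = -548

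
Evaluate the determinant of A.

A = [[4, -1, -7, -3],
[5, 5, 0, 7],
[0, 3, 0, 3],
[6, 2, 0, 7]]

Expand along column 3 (it has 3 zeros):
  + (-7) · M_13   where M_13 = det([5 5 7; 0 3 3; 6 2 7]) = 39
det = (+1)·(-7)·(39) = -273

-273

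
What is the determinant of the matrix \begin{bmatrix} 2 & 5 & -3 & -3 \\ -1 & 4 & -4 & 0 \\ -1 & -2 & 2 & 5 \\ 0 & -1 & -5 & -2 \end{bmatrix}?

The determinant is 248.

Expand along row 2 (it has 1 zero):
  − (-1) · M_21   where M_21 = det([5 -3 -3; -2 2 5; -1 -5 -2]) = 96
  + (4) · M_22   where M_22 = det([2 -3 -3; -1 2 5; 0 -5 -2]) = 33
  − (-4) · M_23   where M_23 = det([2 5 -3; -1 -2 5; 0 -1 -2]) = 5
det = (-1)·(-1)·(96) + (+1)·(4)·(33) + (-1)·(-4)·(5) = 248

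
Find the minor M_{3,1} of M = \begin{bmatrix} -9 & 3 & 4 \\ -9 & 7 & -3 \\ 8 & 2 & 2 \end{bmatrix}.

Delete row 3 and column 1; the remaining 2×2 submatrix is [3 4; 7 -3].
Its determinant is 3·(-3) − 4·7 = -37.

-37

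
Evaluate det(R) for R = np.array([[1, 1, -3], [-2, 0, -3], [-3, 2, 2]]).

31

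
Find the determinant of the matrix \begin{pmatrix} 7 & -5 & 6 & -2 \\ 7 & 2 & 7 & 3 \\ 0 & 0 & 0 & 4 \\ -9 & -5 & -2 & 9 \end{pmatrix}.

Expand along row 3 (it has 3 zeros):
  − (4) · M_34   where M_34 = det([7 -5 6; 7 2 7; -9 -5 -2]) = 360
det = (-1)·(4)·(360) = -1440

The determinant is -1440.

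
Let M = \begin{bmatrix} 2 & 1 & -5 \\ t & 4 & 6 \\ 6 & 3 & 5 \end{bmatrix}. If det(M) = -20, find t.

t = 9

Expanding along the column containing t, det(M) is linear in t: det(M) = (-20)·t + (160).
Set (-20)·t + (160) = -20  ⇒  (-20)·t = -180  ⇒  t = 9.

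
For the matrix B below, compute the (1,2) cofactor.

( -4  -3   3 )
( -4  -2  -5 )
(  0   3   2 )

8

Delete row 1 and column 2; the remaining 2×2 submatrix is [-4 -5; 0 2].
Its determinant is (-4)·2 − (-5)·0 = -8.
The cofactor carries sign (−1)^(1+2) = −1, so C_{1,2} = −(-8) = 8.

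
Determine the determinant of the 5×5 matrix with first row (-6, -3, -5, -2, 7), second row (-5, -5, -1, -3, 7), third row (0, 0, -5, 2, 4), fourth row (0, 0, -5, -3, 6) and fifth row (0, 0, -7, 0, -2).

The determinant is -3270.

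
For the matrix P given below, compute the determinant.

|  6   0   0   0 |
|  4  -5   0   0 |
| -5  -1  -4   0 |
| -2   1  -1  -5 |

-600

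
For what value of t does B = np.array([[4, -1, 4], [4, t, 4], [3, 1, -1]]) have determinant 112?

Expanding along the row containing t, det(B) is linear in t: det(B) = (-16)·t + (-16).
Set (-16)·t + (-16) = 112  ⇒  (-16)·t = 128  ⇒  t = -8.

t = -8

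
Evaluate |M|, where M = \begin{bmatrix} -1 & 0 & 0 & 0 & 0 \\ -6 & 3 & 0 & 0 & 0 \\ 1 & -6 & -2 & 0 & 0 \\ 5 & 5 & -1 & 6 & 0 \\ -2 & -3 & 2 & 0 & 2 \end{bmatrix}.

M is lower triangular, so det(M) is the product of the diagonal entries:
det = (-1) · (3) · (-2) · (6) · (2) = 72

|M| = 72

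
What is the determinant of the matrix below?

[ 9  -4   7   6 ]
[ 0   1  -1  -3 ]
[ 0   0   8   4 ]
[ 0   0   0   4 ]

288

The matrix is upper triangular, so the determinant is the product of the diagonal entries:
det = (9) · (1) · (8) · (4) = 288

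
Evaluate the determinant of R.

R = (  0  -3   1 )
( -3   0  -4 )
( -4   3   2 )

-75

Expand along column 1:
  − (-3) · |-3 1; 3 2| = −(-3)·(-6 − 3) = -27
  + (-4) · |-3 1; 0 -4| = (-4)·(12 − 0) = -48
Sum: (-27) + (-48) = -75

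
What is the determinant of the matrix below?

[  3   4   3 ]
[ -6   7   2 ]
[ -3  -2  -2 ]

-3

Expand along column 1:
  + 3 · |7 2; -2 -2| = 3·(-14 − (-4)) = -30
  − (-6) · |4 3; -2 -2| = −(-6)·(-8 − (-6)) = -12
  + (-3) · |4 3; 7 2| = (-3)·(8 − 21) = 39
Sum: (-30) + (-12) + (39) = -3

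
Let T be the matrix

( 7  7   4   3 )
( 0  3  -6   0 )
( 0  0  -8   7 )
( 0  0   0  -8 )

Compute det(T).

T is upper triangular, so det(T) is the product of the diagonal entries:
det = (7) · (3) · (-8) · (-8) = 1344

1344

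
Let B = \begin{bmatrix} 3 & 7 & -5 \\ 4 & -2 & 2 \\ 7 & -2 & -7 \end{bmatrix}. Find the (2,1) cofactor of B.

Delete row 2 and column 1; the remaining 2×2 submatrix is [7 -5; -2 -7].
Its determinant is 7·(-7) − (-5)·(-2) = -59.
The cofactor carries sign (−1)^(2+1) = −1, so C_{2,1} = −(-59) = 59.

The cofactor is 59.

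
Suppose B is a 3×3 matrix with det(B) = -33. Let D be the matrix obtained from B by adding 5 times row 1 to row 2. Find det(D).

Adding a multiple of one row to another leaves the determinant unchanged.
det(D) = (1)·(-33) = -33

det(D) = -33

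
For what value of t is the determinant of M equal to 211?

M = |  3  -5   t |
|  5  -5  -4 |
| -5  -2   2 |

-9

Expanding along the row containing t, det(M) is linear in t: det(M) = (-35)·t + (-104).
Set (-35)·t + (-104) = 211  ⇒  (-35)·t = 315  ⇒  t = -9.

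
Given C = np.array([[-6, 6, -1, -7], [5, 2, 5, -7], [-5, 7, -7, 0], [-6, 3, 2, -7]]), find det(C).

Expand along row 3 (it has 1 zero):
  + (-5) · M_31   where M_31 = det([6 -1 -7; 2 5 -7; 3 2 -7]) = -42
  − (7) · M_32   where M_32 = det([-6 -1 -7; 5 5 -7; -6 2 -7]) = -231
  + (-7) · M_33   where M_33 = det([-6 6 -7; 5 2 -7; -6 3 -7]) = 231
det = (+1)·(-5)·(-42) + (-1)·(7)·(-231) + (+1)·(-7)·(231) = 210

210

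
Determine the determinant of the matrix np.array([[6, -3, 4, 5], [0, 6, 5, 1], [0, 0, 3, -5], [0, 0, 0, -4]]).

The matrix is upper triangular, so the determinant is the product of the diagonal entries:
det = (6) · (6) · (3) · (-4) = -432

-432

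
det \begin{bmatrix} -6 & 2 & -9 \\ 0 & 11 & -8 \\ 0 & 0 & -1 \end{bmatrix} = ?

66

The matrix is upper triangular, so the determinant is the product of the diagonal entries:
det = (-6) · (11) · (-1) = 66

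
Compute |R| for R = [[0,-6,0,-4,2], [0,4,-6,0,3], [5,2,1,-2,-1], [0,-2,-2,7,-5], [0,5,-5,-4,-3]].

-14750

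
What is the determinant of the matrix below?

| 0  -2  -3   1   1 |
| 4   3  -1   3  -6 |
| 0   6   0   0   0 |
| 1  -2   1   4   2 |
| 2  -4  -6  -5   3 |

-3450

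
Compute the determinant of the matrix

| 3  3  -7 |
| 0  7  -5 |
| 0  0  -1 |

-21

The matrix is upper triangular, so the determinant is the product of the diagonal entries:
det = (3) · (7) · (-1) = -21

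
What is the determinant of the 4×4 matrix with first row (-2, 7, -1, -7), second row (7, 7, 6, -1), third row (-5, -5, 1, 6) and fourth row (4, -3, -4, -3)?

407

Expand along row 1:
  + (-2) · M_11   where M_11 = det([7 6 -1; -5 1 6; -3 -4 -3]) = -74
  − (7) · M_12   where M_12 = det([7 6 -1; -5 1 6; 4 -4 -3]) = 185
  + (-1) · M_13   where M_13 = det([7 7 -1; -5 -5 6; 4 -3 -3]) = 259
  − (-7) · M_14   where M_14 = det([7 7 6; -5 -5 1; 4 -3 -4]) = 259
det = (+1)·(-2)·(-74) + (-1)·(7)·(185) + (+1)·(-1)·(259) + (-1)·(-7)·(259) = 407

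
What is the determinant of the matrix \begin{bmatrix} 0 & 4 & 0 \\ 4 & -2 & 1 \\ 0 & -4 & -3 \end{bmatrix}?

48

Expand along column 1:
  − 4 · |4 0; -4 -3| = −4·(-12 − 0) = 48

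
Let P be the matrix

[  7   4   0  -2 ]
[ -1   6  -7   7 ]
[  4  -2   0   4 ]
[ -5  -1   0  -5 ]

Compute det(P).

882

Expand along column 3 (it has 3 zeros):
  − (-7) · M_23   where M_23 = det([7 4 -2; 4 -2 4; -5 -1 -5]) = 126
det = (-1)·(-7)·(126) = 882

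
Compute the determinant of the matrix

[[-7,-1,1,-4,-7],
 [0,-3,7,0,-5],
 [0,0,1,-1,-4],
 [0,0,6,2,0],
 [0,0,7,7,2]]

-2016

The matrix is block upper-triangular with a 2×2 block and a 3×3 block on the diagonal, so its determinant equals the product of the determinants of the diagonal blocks.
det of the 2×2 block = 21
det of the 3×3 block = -96
det = (21)·(-96) = -2016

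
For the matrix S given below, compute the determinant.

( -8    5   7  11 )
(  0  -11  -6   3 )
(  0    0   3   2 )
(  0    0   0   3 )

S is upper triangular, so det(S) is the product of the diagonal entries:
det = (-8) · (-11) · (3) · (3) = 792

792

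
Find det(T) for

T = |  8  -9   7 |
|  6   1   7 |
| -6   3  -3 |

Expand along row 1:
  + 8 · |1 7; 3 -3| = 8·(-3 − 21) = -192
  − (-9) · |6 7; -6 -3| = −(-9)·(-18 − (-42)) = 216
  + 7 · |6 1; -6 3| = 7·(18 − (-6)) = 168
Sum: (-192) + (216) + (168) = 192

det(T) = 192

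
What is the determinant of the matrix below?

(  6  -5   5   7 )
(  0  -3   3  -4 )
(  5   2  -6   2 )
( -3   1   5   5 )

The determinant is -546.

Expand along row 2 (it has 1 zero):
  + (-3) · M_22   where M_22 = det([6 5 7; 5 -6 2; -3 5 5]) = -346
  − (3) · M_23   where M_23 = det([6 -5 7; 5 2 2; -3 1 5]) = 280
  + (-4) · M_24   where M_24 = det([6 -5 5; 5 2 -6; -3 1 5]) = 186
det = (+1)·(-3)·(-346) + (-1)·(3)·(280) + (+1)·(-4)·(186) = -546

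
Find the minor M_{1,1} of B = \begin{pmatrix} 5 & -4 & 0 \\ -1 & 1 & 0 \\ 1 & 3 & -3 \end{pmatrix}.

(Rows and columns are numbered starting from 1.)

-3

Delete row 1 and column 1; the remaining 2×2 submatrix is [1 0; 3 -3].
Its determinant is 1·(-3) − 0·3 = -3.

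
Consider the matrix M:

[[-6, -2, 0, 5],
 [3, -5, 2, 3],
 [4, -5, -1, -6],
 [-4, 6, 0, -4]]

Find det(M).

Expand along column 3 (it has 2 zeros):
  − (2) · M_23   where M_23 = det([-6 -2 5; 4 -5 -6; -4 6 -4]) = -396
  + (-1) · M_33   where M_33 = det([-6 -2 5; 3 -5 3; -4 6 -4]) = -22
det = (-1)·(2)·(-396) + (+1)·(-1)·(-22) = 814

814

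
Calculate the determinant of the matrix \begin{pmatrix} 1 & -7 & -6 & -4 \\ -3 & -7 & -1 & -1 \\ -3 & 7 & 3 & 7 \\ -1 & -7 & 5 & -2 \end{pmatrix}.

Expand along row 1:
  + (1) · M_11   where M_11 = det([-7 -1 -1; 7 3 7; -7 5 -2]) = 266
  − (-7) · M_12   where M_12 = det([-3 -1 -1; -3 3 7; -1 5 -2]) = 148
  + (-6) · M_13   where M_13 = det([-3 -7 -1; -3 7 7; -1 -7 -2]) = -42
  − (-4) · M_14   where M_14 = det([-3 -7 -1; -3 7 3; -1 -7 5]) = -280
det = (+1)·(1)·(266) + (-1)·(-7)·(148) + (+1)·(-6)·(-42) + (-1)·(-4)·(-280) = 434

The determinant is 434.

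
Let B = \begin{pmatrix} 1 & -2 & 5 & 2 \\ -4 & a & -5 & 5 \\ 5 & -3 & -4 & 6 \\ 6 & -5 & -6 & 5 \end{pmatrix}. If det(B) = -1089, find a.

a = -5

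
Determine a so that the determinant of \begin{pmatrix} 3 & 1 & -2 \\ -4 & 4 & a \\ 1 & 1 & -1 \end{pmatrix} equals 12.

a = -6

Expanding along the row containing a, det(B) is linear in a: det(B) = (-2)·a + (0).
Set (-2)·a + (0) = 12  ⇒  (-2)·a = 12  ⇒  a = -6.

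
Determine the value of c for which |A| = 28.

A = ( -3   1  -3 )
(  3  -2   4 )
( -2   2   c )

c = 6

Expanding along the row containing c, det(A) is linear in c: det(A) = (3)·c + (10).
Set (3)·c + (10) = 28  ⇒  (3)·c = 18  ⇒  c = 6.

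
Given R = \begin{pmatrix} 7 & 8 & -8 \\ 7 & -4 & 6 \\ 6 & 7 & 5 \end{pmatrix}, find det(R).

Expand along column 1:
  + 7 · |-4 6; 7 5| = 7·(-20 − 42) = -434
  − 7 · |8 -8; 7 5| = −7·(40 − (-56)) = -672
  + 6 · |8 -8; -4 6| = 6·(48 − 32) = 96
Sum: (-434) + (-672) + (96) = -1010

-1010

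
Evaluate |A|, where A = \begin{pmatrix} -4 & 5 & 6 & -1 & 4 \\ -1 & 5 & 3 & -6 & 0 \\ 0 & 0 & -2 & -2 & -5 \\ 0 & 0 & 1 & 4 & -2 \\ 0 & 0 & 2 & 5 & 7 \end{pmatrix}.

585

A is block upper-triangular with a 2×2 block and a 3×3 block on the diagonal, so its determinant equals the product of the determinants of the diagonal blocks.
det of the 2×2 block = -15
det of the 3×3 block = -39
det = (-15)·(-39) = 585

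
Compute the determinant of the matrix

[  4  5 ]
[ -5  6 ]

49

det = 4·6 − 5·(-5) = 24 − (-25) = 49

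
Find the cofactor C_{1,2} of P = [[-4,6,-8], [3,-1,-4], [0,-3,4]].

The cofactor is -12.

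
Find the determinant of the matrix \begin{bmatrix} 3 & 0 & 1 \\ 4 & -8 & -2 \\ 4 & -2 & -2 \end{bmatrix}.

The determinant is 60.

Expand along column 2:
  + (-8) · |3 1; 4 -2| = (-8)·(-6 − 4) = 80
  − (-2) · |3 1; 4 -2| = −(-2)·(-6 − 4) = -20
Sum: (80) + (-20) = 60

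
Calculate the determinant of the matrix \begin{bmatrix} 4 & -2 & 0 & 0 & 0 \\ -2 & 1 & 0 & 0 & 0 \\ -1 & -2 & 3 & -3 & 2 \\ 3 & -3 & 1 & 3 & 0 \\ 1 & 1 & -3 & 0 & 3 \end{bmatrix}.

0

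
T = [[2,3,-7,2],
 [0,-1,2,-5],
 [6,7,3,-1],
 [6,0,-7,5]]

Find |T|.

-1784

Expand along row 2 (it has 1 zero):
  + (-1) · M_22   where M_22 = det([2 -7 2; 6 3 -1; 6 -7 5]) = 148
  − (2) · M_23   where M_23 = det([2 3 2; 6 7 -1; 6 0 5]) = -122
  + (-5) · M_24   where M_24 = det([2 3 -7; 6 7 3; 6 0 -7]) = 376
det = (+1)·(-1)·(148) + (-1)·(2)·(-122) + (+1)·(-5)·(376) = -1784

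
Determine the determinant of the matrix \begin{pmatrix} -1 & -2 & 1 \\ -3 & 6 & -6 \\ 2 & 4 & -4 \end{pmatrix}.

24

Expand along row 1:
  + (-1) · |6 -6; 4 -4| = (-1)·(-24 − (-24)) = 0
  − (-2) · |-3 -6; 2 -4| = −(-2)·(12 − (-12)) = 48
  + 1 · |-3 6; 2 4| = 1·(-12 − 12) = -24
Sum: (0) + (48) + (-24) = 24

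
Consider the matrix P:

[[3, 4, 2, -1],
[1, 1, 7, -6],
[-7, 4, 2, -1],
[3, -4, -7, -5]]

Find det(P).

Expand along row 1:
  + (3) · M_11   where M_11 = det([1 7 -6; 4 2 -1; -4 -7 -5]) = 271
  − (4) · M_12   where M_12 = det([1 7 -6; -7 2 -1; 3 -7 -5]) = -541
  + (2) · M_13   where M_13 = det([1 1 -6; -7 4 -1; 3 -4 -5]) = -158
  − (-1) · M_14   where M_14 = det([1 1 7; -7 4 2; 3 -4 -7]) = 49
det = (+1)·(3)·(271) + (-1)·(4)·(-541) + (+1)·(2)·(-158) + (-1)·(-1)·(49) = 2710

|P| = 2710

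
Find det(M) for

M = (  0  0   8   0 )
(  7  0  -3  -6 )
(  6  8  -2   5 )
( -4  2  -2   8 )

det(M) = 912

Expand along row 1 (it has 3 zeros):
  + (8) · M_13   where M_13 = det([7 0 -6; 6 8 5; -4 2 8]) = 114
det = (+1)·(8)·(114) = 912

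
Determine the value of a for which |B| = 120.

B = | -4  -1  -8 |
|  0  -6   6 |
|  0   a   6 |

Expanding along the column containing a, det(B) is linear in a: det(B) = (24)·a + (144).
Set (24)·a + (144) = 120  ⇒  (24)·a = -24  ⇒  a = -1.

-1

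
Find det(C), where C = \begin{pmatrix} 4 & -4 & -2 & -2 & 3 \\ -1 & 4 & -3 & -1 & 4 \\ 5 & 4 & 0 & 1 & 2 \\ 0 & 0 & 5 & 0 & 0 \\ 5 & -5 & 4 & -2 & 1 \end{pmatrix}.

|C| = 840

Expand along row 4 (it has 4 zeros):
  − (5) · M_43   where M_43 = det([4 -4 -2 3; -1 4 -1 4; 5 4 1 2; 5 -5 -2 1]) = -168
det = (-1)·(5)·(-168) = 840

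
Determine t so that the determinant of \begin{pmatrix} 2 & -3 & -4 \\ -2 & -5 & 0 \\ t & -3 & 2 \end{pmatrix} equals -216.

8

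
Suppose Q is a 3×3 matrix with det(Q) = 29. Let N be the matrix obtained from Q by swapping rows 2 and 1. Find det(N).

Swapping two rows multiplies the determinant by −1.
det(N) = (-1)·(29) = -29

-29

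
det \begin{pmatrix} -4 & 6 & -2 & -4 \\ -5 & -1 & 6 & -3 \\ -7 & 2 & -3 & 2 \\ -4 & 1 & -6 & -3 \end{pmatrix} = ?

The determinant is 2190.

Expand along row 1:
  + (-4) · M_11   where M_11 = det([-1 6 -3; 2 -3 2; 1 -6 -3]) = 54
  − (6) · M_12   where M_12 = det([-5 6 -3; -7 -3 2; -4 -6 -3]) = -369
  + (-2) · M_13   where M_13 = det([-5 -1 -3; -7 2 2; -4 1 -3]) = 66
  − (-4) · M_14   where M_14 = det([-5 -1 6; -7 2 -3; -4 1 -6]) = 81
det = (+1)·(-4)·(54) + (-1)·(6)·(-369) + (+1)·(-2)·(66) + (-1)·(-4)·(81) = 2190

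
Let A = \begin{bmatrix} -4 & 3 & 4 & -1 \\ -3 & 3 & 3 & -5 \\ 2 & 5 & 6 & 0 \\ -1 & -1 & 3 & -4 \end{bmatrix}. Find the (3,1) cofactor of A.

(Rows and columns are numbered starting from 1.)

Delete row 3 and column 1; the remaining 3×3 submatrix is [3 4 -1; 3 3 -5; -1 3 -4].
Its determinant is 65.
The cofactor carries sign (−1)^(3+1) = +1, so C_{3,1} = +(65) = 65.

65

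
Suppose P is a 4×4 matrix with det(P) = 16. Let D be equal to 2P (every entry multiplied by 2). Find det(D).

For a 4×4 matrix, det(2P) = 2^4·det(P) = 16·det(P).
det(D) = (16)·(16) = 256

|D| = 256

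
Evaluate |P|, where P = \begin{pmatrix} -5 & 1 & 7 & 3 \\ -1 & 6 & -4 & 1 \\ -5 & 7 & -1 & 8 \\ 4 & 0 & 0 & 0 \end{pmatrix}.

Expand along row 4 (it has 3 zeros):
  − (4) · M_41   where M_41 = det([1 7 3; 6 -4 1; 7 -1 8]) = -252
det = (-1)·(4)·(-252) = 1008

|P| = 1008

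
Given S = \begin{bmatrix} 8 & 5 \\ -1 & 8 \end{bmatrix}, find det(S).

The determinant is 69.

det(S) = 8·8 − 5·(-1) = 64 − (-5) = 69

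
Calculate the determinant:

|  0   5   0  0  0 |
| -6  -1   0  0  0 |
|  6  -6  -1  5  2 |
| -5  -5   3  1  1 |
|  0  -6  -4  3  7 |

The matrix is block lower-triangular with a 2×2 block and a 3×3 block on the diagonal, so its determinant equals the product of the determinants of the diagonal blocks.
det of the 2×2 block = 30
det of the 3×3 block = -103
det = (30)·(-103) = -3090

-3090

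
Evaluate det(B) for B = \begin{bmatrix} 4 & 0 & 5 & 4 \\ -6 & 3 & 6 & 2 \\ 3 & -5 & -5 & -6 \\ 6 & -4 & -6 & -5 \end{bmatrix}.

Expand along row 1 (it has 1 zero):
  + (4) · M_11   where M_11 = det([3 6 2; -5 -5 -6; -4 -6 -5]) = -19
  + (5) · M_13   where M_13 = det([-6 3 2; 3 -5 -6; 6 -4 -5]) = -33
  − (4) · M_14   where M_14 = det([-6 3 6; 3 -5 -5; 6 -4 -6]) = 12
det = (+1)·(4)·(-19) + (+1)·(5)·(-33) + (-1)·(4)·(12) = -289

-289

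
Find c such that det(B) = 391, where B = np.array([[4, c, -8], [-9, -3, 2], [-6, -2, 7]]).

Expanding along the row containing c, det(B) is linear in c: det(B) = (51)·c + (-68).
Set (51)·c + (-68) = 391  ⇒  (51)·c = 459  ⇒  c = 9.

9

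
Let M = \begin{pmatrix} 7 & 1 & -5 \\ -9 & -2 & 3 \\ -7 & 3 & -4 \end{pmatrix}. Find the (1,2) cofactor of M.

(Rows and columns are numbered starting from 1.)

-57

Delete row 1 and column 2; the remaining 2×2 submatrix is [-9 3; -7 -4].
Its determinant is (-9)·(-4) − 3·(-7) = 57.
The cofactor carries sign (−1)^(1+2) = −1, so C_{1,2} = −(57) = -57.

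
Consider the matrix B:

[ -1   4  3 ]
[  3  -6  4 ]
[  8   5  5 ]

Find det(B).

det(B) = 307

Expand along row 1:
  + (-1) · |-6 4; 5 5| = (-1)·(-30 − 20) = 50
  − 4 · |3 4; 8 5| = −4·(15 − 32) = 68
  + 3 · |3 -6; 8 5| = 3·(15 − (-48)) = 189
Sum: (50) + (68) + (189) = 307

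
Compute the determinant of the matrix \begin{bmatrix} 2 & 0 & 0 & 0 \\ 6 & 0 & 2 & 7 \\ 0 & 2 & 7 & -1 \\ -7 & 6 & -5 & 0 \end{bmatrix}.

The determinant is -752.

Expand along row 1 (it has 3 zeros):
  + (2) · M_11   where M_11 = det([0 2 7; 2 7 -1; 6 -5 0]) = -376
det = (+1)·(2)·(-376) = -752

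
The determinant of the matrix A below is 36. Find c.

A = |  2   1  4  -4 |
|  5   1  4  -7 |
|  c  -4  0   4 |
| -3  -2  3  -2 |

Expanding along the column containing c, det(A) is linear in c: det(A) = (33)·c + (300).
Set (33)·c + (300) = 36  ⇒  (33)·c = -264  ⇒  c = -8.

-8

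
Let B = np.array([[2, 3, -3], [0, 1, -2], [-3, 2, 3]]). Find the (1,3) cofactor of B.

Delete row 1 and column 3; the remaining 2×2 submatrix is [0 1; -3 2].
Its determinant is 0·2 − 1·(-3) = 3.
The cofactor carries sign (−1)^(1+3) = +1, so C_{1,3} = +(3) = 3.

The cofactor is 3.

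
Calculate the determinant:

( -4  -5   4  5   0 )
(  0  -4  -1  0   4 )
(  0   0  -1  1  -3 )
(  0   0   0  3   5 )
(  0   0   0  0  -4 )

The determinant is 192.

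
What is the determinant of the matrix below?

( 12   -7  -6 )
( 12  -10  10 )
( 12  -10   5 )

Expand along row 1:
  + 12 · |-10 10; -10 5| = 12·(-50 − (-100)) = 600
  − (-7) · |12 10; 12 5| = −(-7)·(60 − 120) = -420
  + (-6) · |12 -10; 12 -10| = (-6)·(-120 − (-120)) = 0
Sum: (600) + (-420) + (0) = 180

180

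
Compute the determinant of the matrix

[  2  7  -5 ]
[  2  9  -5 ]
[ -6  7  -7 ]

Expand along column 1:
  + 2 · |9 -5; 7 -7| = 2·(-63 − (-35)) = -56
  − 2 · |7 -5; 7 -7| = −2·(-49 − (-35)) = 28
  + (-6) · |7 -5; 9 -5| = (-6)·(-35 − (-45)) = -60
Sum: (-56) + (28) + (-60) = -88

-88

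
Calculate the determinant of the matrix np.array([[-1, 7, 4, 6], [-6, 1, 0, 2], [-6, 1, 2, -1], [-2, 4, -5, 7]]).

Expand along row 2 (it has 1 zero):
  − (-6) · M_21   where M_21 = det([7 4 6; 1 2 -1; 4 -5 7]) = -59
  + (1) · M_22   where M_22 = det([-1 4 6; -6 2 -1; -2 -5 7]) = 371
  + (2) · M_24   where M_24 = det([-1 7 4; -6 1 2; -2 4 -5]) = -313
det = (-1)·(-6)·(-59) + (+1)·(1)·(371) + (+1)·(2)·(-313) = -609

-609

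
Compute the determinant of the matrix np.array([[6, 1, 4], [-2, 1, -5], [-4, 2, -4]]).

Expand along row 1:
  + 6 · |1 -5; 2 -4| = 6·(-4 − (-10)) = 36
  − 1 · |-2 -5; -4 -4| = −1·(8 − 20) = 12
  + 4 · |-2 1; -4 2| = 4·(-4 − (-4)) = 0
Sum: (36) + (12) + (0) = 48

48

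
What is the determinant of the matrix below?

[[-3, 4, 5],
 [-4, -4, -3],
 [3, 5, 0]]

-121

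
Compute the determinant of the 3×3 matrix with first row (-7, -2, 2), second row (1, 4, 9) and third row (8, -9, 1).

Expand along column 1:
  + (-7) · |4 9; -9 1| = (-7)·(4 − (-81)) = -595
  − 1 · |-2 2; -9 1| = −1·(-2 − (-18)) = -16
  + 8 · |-2 2; 4 9| = 8·(-18 − 8) = -208
Sum: (-595) + (-16) + (-208) = -819

The determinant is -819.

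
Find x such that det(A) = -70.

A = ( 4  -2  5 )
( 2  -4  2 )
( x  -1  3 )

Expanding along the column containing x, det(A) is linear in x: det(A) = (16)·x + (-38).
Set (16)·x + (-38) = -70  ⇒  (16)·x = -32  ⇒  x = -2.

x = -2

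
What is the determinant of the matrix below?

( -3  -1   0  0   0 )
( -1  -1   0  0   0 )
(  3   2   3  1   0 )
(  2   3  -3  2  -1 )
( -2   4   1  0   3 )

52

The matrix is block lower-triangular with a 2×2 block and a 3×3 block on the diagonal, so its determinant equals the product of the determinants of the diagonal blocks.
det of the 2×2 block = 2
det of the 3×3 block = 26
det = (2)·(26) = 52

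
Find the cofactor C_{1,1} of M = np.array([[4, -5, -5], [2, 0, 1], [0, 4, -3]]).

Delete row 1 and column 1; the remaining 2×2 submatrix is [0 1; 4 -3].
Its determinant is 0·(-3) − 1·4 = -4.
The cofactor carries sign (−1)^(1+1) = +1, so C_{1,1} = +(-4) = -4.

-4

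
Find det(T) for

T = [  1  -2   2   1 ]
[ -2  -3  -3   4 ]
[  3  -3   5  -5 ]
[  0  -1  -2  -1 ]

det(T) = 74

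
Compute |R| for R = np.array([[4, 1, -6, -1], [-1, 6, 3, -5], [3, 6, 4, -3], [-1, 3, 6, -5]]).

The determinant is -657.

Expand along row 1:
  + (4) · M_11   where M_11 = det([6 3 -5; 6 4 -3; 3 6 -5]) = -69
  − (1) · M_12   where M_12 = det([-1 3 -5; 3 4 -3; -1 6 -5]) = -54
  + (-6) · M_13   where M_13 = det([-1 6 -5; 3 6 -3; -1 3 -5]) = 54
  − (-1) · M_14   where M_14 = det([-1 6 3; 3 6 4; -1 3 6]) = -111
det = (+1)·(4)·(-69) + (-1)·(1)·(-54) + (+1)·(-6)·(54) + (-1)·(-1)·(-111) = -657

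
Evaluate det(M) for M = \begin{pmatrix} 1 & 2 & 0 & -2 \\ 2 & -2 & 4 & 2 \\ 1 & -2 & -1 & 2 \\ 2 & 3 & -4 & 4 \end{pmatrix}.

Expand along row 1 (it has 1 zero):
  + (1) · M_11   where M_11 = det([-2 4 2; -2 -1 2; 3 -4 4]) = 70
  − (2) · M_12   where M_12 = det([2 4 2; 1 -1 2; 2 -4 4]) = 4
  − (-2) · M_14   where M_14 = det([2 -2 4; 1 -2 -1; 2 3 -4]) = 46
det = (+1)·(1)·(70) + (-1)·(2)·(4) + (-1)·(-2)·(46) = 154

154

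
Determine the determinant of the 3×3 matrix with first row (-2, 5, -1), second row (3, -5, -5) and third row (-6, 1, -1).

172

Expand along column 1:
  + (-2) · |-5 -5; 1 -1| = (-2)·(5 − (-5)) = -20
  − 3 · |5 -1; 1 -1| = −3·(-5 − (-1)) = 12
  + (-6) · |5 -1; -5 -5| = (-6)·(-25 − 5) = 180
Sum: (-20) + (12) + (180) = 172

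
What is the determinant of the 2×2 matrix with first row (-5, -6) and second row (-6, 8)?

-76

det = (-5)·8 − (-6)·(-6) = -40 − 36 = -76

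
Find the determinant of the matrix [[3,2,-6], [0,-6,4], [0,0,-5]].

The matrix is upper triangular, so the determinant is the product of the diagonal entries:
det = (3) · (-6) · (-5) = 90

90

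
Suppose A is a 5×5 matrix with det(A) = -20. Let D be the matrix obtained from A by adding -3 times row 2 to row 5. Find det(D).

The determinant is -20.

Adding a multiple of one row to another leaves the determinant unchanged.
det(D) = (1)·(-20) = -20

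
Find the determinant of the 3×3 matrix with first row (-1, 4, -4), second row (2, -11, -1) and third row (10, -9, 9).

The determinant is -372.

Expand along column 1:
  + (-1) · |-11 -1; -9 9| = (-1)·(-99 − 9) = 108
  − 2 · |4 -4; -9 9| = −2·(36 − 36) = 0
  + 10 · |4 -4; -11 -1| = 10·(-4 − 44) = -480
Sum: (108) + (0) + (-480) = -372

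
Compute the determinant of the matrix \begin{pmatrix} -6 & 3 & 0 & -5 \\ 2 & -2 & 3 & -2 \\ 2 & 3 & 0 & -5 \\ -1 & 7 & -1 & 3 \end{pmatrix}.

928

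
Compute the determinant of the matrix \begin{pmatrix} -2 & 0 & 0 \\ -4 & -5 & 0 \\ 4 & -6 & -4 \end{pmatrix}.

The determinant is -40.

The matrix is lower triangular, so the determinant is the product of the diagonal entries:
det = (-2) · (-5) · (-4) = -40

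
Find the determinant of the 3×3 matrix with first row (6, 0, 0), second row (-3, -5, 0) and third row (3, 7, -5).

150

The matrix is lower triangular, so the determinant is the product of the diagonal entries:
det = (6) · (-5) · (-5) = 150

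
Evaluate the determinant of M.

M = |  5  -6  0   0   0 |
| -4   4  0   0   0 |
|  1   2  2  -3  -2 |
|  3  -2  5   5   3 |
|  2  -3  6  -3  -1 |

The determinant is -116.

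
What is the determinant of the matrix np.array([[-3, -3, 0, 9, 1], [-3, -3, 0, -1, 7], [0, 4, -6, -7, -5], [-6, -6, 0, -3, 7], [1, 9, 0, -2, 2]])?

Expand along column 3 (it has 4 zeros):
  + (-6) · M_33   where M_33 = det([-3 -3 9 1; -3 -3 -1 7; -6 -6 -3 7; 1 9 -2 2]) = -1824
det = (+1)·(-6)·(-1824) = 10944

10944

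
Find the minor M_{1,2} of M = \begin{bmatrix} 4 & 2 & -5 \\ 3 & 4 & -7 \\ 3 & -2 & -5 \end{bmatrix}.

Delete row 1 and column 2; the remaining 2×2 submatrix is [3 -7; 3 -5].
Its determinant is 3·(-5) − (-7)·3 = 6.

6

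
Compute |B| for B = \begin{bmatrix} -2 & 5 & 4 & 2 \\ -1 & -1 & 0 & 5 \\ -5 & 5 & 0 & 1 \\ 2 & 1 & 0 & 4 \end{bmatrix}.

-464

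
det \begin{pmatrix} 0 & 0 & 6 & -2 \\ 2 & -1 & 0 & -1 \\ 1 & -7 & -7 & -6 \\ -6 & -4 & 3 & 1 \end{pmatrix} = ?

Expand along row 1 (it has 2 zeros):
  + (6) · M_13   where M_13 = det([2 -1 -1; 1 -7 -6; -6 -4 1]) = -51
  − (-2) · M_14   where M_14 = det([2 -1 0; 1 -7 -7; -6 -4 3]) = -137
det = (+1)·(6)·(-51) + (-1)·(-2)·(-137) = -580

The determinant is -580.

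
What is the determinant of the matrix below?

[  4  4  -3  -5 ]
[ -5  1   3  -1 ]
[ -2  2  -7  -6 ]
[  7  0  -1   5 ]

Expand along row 4 (it has 1 zero):
  − (7) · M_41   where M_41 = det([4 -3 -5; 1 3 -1; 2 -7 -6]) = -47
  − (-1) · M_43   where M_43 = det([4 4 -5; -5 1 -1; -2 2 -6]) = -88
  + (5) · M_44   where M_44 = det([4 4 -3; -5 1 3; -2 2 -7]) = -192
det = (-1)·(7)·(-47) + (-1)·(-1)·(-88) + (+1)·(5)·(-192) = -719

The determinant is -719.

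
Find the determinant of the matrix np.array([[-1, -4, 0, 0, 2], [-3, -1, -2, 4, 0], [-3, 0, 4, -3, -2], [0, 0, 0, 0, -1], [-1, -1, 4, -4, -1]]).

Expand along row 4 (it has 4 zeros):
  − (-1) · M_45   where M_45 = det([-1 -4 0 0; -3 -1 -2 4; -3 0 4 -3; -1 -1 4 -4]) = -22
det = (-1)·(-1)·(-22) = -22

-22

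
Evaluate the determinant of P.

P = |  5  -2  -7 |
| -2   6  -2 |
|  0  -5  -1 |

-146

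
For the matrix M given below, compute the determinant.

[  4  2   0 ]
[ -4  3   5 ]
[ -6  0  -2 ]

|M| = -100

Expand along column 2:
  − 2 · |-4 5; -6 -2| = −2·(8 − (-30)) = -76
  + 3 · |4 0; -6 -2| = 3·(-8 − 0) = -24
Sum: (-76) + (-24) = -100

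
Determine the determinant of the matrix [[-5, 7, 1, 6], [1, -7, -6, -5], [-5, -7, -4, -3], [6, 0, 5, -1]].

168

Expand along row 4 (it has 1 zero):
  − (6) · M_41   where M_41 = det([7 1 6; -7 -6 -5; -7 -4 -3]) = -84
  − (5) · M_43   where M_43 = det([-5 7 6; 1 -7 -5; -5 -7 -3]) = 14
  + (-1) · M_44   where M_44 = det([-5 7 1; 1 -7 -6; -5 -7 -4]) = 266
det = (-1)·(6)·(-84) + (-1)·(5)·(14) + (+1)·(-1)·(266) = 168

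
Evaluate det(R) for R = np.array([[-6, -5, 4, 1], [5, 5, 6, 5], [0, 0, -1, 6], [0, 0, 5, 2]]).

det(R) = 160

R is block upper-triangular with a 2×2 block and a 2×2 block on the diagonal, so its determinant equals the product of the determinants of the diagonal blocks.
det of the 2×2 block = -5
det of the 2×2 block = -32
det = (-5)·(-32) = 160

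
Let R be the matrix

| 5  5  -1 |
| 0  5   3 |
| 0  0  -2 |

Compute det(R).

-50

R is upper triangular, so det(R) is the product of the diagonal entries:
det = (5) · (5) · (-2) = -50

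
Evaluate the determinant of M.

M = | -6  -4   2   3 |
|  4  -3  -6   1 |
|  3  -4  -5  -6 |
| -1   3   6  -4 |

The determinant is 609.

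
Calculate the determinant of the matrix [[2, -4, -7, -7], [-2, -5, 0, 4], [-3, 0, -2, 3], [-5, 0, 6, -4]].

Expand along column 2 (it has 2 zeros):
  − (-4) · M_12   where M_12 = det([-2 0 4; -3 -2 3; -5 6 -4]) = -92
  + (-5) · M_22   where M_22 = det([2 -7 -7; -3 -2 3; -5 6 -4]) = 365
det = (-1)·(-4)·(-92) + (+1)·(-5)·(365) = -2193

-2193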